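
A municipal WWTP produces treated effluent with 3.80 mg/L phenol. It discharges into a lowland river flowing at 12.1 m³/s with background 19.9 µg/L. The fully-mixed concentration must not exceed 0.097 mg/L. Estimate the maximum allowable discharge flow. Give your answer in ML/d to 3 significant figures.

21.8 ML/d

19.9 µg/L = 0.0199 mg/L.
Mass balance at complete mixing: C_std·(Q_w + Q_r) = Q_w·C_e + Q_r·C_b.
Rearranging, Q_w = Q_r·(C_std − C_b)/(C_e − C_std) = 12.1·(0.097 − 0.0199) / (3.8 − 0.097) = 0.2519 m³/s.
= 21.77 ML/d.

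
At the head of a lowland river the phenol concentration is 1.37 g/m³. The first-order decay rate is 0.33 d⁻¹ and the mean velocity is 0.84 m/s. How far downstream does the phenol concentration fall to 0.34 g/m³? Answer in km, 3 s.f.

From C = C₀·e^(−kt), t = ln(C₀/C)/k = ln(1.37/0.34)/0.33 = 1.394/0.33 = 4.223 d.
Distance = v·t = 0.84 m/s × 3.649e+05 s = 3.065e+05 m = 306.5 km.

306 km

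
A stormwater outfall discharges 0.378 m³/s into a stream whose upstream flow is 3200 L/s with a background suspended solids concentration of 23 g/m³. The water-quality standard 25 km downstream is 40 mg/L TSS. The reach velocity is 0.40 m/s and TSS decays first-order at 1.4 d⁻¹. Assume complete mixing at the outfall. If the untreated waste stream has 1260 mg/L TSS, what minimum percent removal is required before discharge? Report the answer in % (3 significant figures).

3200 L/s = 3.2 m³/s.
Travel time to the compliance point: t = 2.5e+04/0.40 = 6.25e+04 s = 0.7234 d; decay factor exp(−1.4·0.7234) = 0.3632.
So the concentration just after mixing may be at most 40/0.3632 = 110.1 mg/L.
Mass balance: 110.1·3.578 = 0.378·Cₑ + 3.2·23.
Cₑ = (394 − 73.6) / 0.378 = 847.7 mg/L.
Required removal = 1 − 847.7/1260 = 32.72 %.

32.7 %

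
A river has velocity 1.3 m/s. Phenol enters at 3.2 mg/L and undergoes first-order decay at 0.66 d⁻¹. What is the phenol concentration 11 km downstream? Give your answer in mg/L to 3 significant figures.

Travel time t = 11 km / 1.3 m/s = 1.1e+04/1.3 = 8462 s = 0.09793 d.
First-order decay: C = 3.2·exp(−0.66·0.09793) = 3.2·0.9374 = 3 mg/L.

3.00 mg/L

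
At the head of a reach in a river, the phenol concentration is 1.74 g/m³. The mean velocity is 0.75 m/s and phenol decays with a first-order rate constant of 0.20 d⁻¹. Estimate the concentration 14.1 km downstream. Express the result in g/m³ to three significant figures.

Travel time t = 14.1 km / 0.75 m/s = 1.41e+04/0.75 = 1.88e+04 s = 0.2176 d.
First-order decay: C = 1.74·exp(−0.20·0.2176) = 1.74·0.9574 = 1.666 g/m³.

1.67 g/m³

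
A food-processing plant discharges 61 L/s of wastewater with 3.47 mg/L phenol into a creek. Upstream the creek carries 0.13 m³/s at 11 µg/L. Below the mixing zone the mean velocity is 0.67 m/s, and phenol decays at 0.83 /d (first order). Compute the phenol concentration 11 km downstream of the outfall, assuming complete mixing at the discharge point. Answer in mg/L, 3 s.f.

0.953 mg/L

61 L/s = 0.061 m³/s.
11 µg/L = 0.011 mg/L.
After complete mixing, C₀ = (0.061·3.47 + 0.13·0.011) / 0.191 = 1.116 mg/L.
Travel time t = 1.1e+04 m / 0.67 m/s = 1.642e+04 s = 0.19 d.
C = 1.116·exp(−0.83·0.19) = 1.116·0.8541 = 0.9529 mg/L.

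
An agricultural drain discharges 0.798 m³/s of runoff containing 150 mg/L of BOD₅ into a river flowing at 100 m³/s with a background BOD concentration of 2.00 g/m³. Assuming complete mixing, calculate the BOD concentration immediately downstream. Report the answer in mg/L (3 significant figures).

3.17 mg/L

Conservation of mass across the mixing zone: C = (0.798·150 + 100·2) / (0.798 + 100) = 319.7/100.8 = 3.172 mg/L.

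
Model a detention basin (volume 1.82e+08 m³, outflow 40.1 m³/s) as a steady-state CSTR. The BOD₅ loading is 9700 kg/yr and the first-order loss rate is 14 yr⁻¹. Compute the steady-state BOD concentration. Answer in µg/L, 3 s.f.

2.54 µg/L

Outflow Q = 40.1 m³/s × 3.156e+07 s/yr = 1.265e+09 m³/yr.
Steady-state CSTR mass balance: W = Q·C + k·V·C, so C = W/(Q + kV).
Q + kV = 1.265e+09 + 14·1.82e+08 = 3.813e+09 m³/yr.
C = 9700/3.813e+09 = 2.544e-06 kg/m³ = 0.002544 mg/L = 2.544 µg/L.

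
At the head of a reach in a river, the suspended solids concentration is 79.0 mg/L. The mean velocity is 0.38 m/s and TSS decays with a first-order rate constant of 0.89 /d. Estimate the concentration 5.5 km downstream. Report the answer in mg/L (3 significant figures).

Travel time t = 5.5 km / 0.38 m/s = 5500/0.38 = 1.447e+04 s = 0.1675 d.
First-order decay: C = 79.0·exp(−0.89·0.1675) = 79.0·0.8615 = 68.06 mg/L.

68.1 mg/L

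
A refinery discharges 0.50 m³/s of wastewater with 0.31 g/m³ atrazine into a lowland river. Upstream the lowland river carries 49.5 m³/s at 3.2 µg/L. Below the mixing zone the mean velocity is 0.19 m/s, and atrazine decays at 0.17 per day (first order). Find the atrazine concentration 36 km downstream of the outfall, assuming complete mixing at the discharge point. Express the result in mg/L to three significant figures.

3.2 µg/L = 0.0032 mg/L.
After complete mixing, C₀ = (0.5·0.31 + 49.5·0.0032) / 50 = 0.006268 mg/L.
Travel time t = 3.6e+04 m / 0.19 m/s = 1.895e+05 s = 2.193 d.
C = 0.006268·exp(−0.17·2.193) = 0.006268·0.6888 = 0.004317 mg/L.

0.00432 mg/L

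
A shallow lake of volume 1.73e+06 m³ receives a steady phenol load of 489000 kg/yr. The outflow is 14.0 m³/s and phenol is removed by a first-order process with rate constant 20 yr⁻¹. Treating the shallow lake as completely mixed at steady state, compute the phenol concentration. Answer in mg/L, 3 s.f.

Outflow Q = 14.0 m³/s × 3.156e+07 s/yr = 4.418e+08 m³/yr.
Steady-state CSTR mass balance: W = Q·C + k·V·C, so C = W/(Q + kV).
Q + kV = 4.418e+08 + 20·1.73e+06 = 4.764e+08 m³/yr.
C = 489000/4.764e+08 = 0.001026 kg/m³ = 1.026 mg/L.

1.03 mg/L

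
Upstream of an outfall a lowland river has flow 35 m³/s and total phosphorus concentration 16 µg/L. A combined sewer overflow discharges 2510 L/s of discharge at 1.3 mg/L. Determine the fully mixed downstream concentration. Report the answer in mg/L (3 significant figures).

2510 L/s = 2.51 m³/s.
16 µg/L = 0.016 mg/L.
Conservation of mass across the mixing zone: C = (2.51·1.3 + 35·0.016) / (2.51 + 35) = 3.823/37.51 = 0.1019 mg/L.

0.102 mg/L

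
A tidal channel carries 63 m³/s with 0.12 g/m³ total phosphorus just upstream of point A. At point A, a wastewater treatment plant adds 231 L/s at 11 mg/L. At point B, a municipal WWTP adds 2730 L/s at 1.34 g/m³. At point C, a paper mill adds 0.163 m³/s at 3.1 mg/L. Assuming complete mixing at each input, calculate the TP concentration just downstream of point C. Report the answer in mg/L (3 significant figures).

231 L/s = 0.231 m³/s.
After input A: C = (63·0.12 + 0.231·11) / 63.23 = 0.1597 mg/L.
2730 L/s = 2.73 m³/s.
After input B: C = (63.23·0.1597 + 2.73·1.34) / 65.96 = 0.2086 mg/L.
After input C: C = (65.96·0.2086 + 0.163·3.1) / 66.12 = 0.2157 mg/L.

0.216 mg/L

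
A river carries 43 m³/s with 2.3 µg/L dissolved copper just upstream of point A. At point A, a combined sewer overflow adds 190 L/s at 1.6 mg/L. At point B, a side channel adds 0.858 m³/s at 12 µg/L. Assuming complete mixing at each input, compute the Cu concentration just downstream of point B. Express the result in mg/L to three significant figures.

0.00938 mg/L

2.3 µg/L = 0.0023 mg/L.
190 L/s = 0.19 m³/s.
After input A: C = (43·0.0023 + 0.19·1.6) / 43.19 = 0.009329 mg/L.
12 µg/L = 0.012 mg/L.
After input B: C = (43.19·0.009329 + 0.858·0.012) / 44.05 = 0.009381 mg/L.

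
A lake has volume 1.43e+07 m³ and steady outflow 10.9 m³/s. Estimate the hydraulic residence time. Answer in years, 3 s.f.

Q = 10.9 m³/s × 3.156e+07 s/yr = 3.44e+08 m³/yr.
Hydraulic residence time τ = V/Q = 1.43e+07/3.44e+08 = 0.04157 yr.

0.0416 yr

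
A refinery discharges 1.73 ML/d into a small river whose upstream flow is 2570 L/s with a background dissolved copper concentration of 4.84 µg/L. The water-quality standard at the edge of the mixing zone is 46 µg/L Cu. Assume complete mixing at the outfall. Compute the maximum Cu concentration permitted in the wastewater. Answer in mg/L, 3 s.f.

5.33 mg/L

1.73 ML/d = 0.02002 m³/s.
2570 L/s = 2.57 m³/s.
4.84 µg/L = 0.00484 mg/L.
46 µg/L = 0.046 mg/L.
Mass balance: 0.046·2.59 = 0.02002·Cₑ + 2.57·0.00484.
Cₑ = (0.1191 − 0.01244) / 0.02002 = 5.329 mg/L.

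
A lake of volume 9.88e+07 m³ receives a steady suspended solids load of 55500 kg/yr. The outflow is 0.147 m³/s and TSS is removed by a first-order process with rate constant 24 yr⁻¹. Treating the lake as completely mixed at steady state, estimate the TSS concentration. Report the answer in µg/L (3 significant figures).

Outflow Q = 0.147 m³/s × 3.156e+07 s/yr = 4.639e+06 m³/yr.
Steady-state CSTR mass balance: W = Q·C + k·V·C, so C = W/(Q + kV).
Q + kV = 4.639e+06 + 24·9.88e+07 = 2.376e+09 m³/yr.
C = 55500/2.376e+09 = 2.336e-05 kg/m³ = 0.02336 mg/L = 23.36 µg/L.

23.4 µg/L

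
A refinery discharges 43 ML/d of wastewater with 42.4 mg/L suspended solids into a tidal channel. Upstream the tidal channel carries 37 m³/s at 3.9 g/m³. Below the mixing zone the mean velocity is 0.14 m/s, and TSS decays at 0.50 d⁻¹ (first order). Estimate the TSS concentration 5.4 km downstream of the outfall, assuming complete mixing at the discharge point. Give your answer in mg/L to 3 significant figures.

43 ML/d = 0.4977 m³/s.
After complete mixing, C₀ = (0.4977·42.4 + 37·3.9) / 37.5 = 4.411 mg/L.
Travel time t = 5400 m / 0.14 m/s = 3.857e+04 s = 0.4464 d.
C = 4.411·exp(−0.50·0.4464) = 4.411·0.7999 = 3.529 mg/L.

3.53 mg/L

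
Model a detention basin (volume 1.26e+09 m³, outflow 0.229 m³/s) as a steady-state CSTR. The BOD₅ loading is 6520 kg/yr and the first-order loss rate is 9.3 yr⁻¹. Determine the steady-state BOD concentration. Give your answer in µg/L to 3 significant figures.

Outflow Q = 0.229 m³/s × 3.156e+07 s/yr = 7.227e+06 m³/yr.
Steady-state CSTR mass balance: W = Q·C + k·V·C, so C = W/(Q + kV).
Q + kV = 7.227e+06 + 9.3·1.26e+09 = 1.173e+10 m³/yr.
C = 6520/1.173e+10 = 5.561e-07 kg/m³ = 0.0005561 mg/L = 0.5561 µg/L.

0.556 µg/L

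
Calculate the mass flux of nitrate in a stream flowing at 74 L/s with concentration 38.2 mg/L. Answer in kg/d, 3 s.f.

74 L/s = 0.074 m³/s.
Mass flux = Q·C = 0.074 m³/s × 38.2 g/m³ = 2.827 g/s.
= 2.827 g/s × 86.4 = 244.2 kg/d.

244 kg/d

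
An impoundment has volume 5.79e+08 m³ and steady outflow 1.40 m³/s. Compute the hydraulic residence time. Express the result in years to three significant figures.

Q = 1.40 m³/s × 3.156e+07 s/yr = 4.418e+07 m³/yr.
Hydraulic residence time τ = V/Q = 5.79e+08/4.418e+07 = 13.11 yr.

13.1 yr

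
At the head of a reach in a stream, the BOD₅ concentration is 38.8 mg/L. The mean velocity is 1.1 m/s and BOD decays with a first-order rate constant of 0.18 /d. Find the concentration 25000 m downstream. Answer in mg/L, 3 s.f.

Travel time t = 25000 m / 1.1 m/s = 2.5e+04/1.1 = 2.273e+04 s = 0.263 d.
First-order decay: C = 38.8·exp(−0.18·0.263) = 38.8·0.9538 = 37.01 mg/L.

37.0 mg/L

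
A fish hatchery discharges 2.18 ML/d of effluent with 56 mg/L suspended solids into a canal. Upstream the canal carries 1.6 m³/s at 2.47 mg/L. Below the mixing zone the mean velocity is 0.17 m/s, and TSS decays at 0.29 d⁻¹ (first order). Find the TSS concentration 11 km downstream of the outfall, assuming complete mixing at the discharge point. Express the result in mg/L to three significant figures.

2.66 mg/L

2.18 ML/d = 0.02523 m³/s.
After complete mixing, C₀ = (0.02523·56 + 1.6·2.47) / 1.625 = 3.301 mg/L.
Travel time t = 1.1e+04 m / 0.17 m/s = 6.471e+04 s = 0.7489 d.
C = 3.301·exp(−0.29·0.7489) = 3.301·0.8048 = 2.657 mg/L.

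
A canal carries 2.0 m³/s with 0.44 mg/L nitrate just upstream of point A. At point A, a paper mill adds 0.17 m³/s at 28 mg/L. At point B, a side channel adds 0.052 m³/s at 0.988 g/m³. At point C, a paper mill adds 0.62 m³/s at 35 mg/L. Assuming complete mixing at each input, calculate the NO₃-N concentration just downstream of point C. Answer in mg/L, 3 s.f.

9.64 mg/L

After input A: C = (2·0.44 + 0.17·28) / 2.17 = 2.599 mg/L.
After input B: C = (2.17·2.599 + 0.052·0.988) / 2.222 = 2.561 mg/L.
After input C: C = (2.222·2.561 + 0.62·35) / 2.842 = 9.638 mg/L.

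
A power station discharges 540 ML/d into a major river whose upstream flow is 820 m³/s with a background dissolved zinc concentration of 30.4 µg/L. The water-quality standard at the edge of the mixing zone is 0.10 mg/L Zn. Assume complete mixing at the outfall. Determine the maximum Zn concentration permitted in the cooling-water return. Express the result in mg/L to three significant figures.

9.23 mg/L

540 ML/d = 6.25 m³/s.
30.4 µg/L = 0.0304 mg/L.
Mass balance: 0.1·826.2 = 6.25·Cₑ + 820·0.0304.
Cₑ = (82.62 − 24.93) / 6.25 = 9.232 mg/L.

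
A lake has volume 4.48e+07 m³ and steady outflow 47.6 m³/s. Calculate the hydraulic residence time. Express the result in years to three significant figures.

Q = 47.6 m³/s × 3.156e+07 s/yr = 1.502e+09 m³/yr.
Hydraulic residence time τ = V/Q = 4.48e+07/1.502e+09 = 0.02982 yr.

0.0298 yr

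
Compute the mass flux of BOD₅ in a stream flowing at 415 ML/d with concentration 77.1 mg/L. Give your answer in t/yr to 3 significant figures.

415 ML/d = 4.803 m³/s.
Mass flux = Q·C = 4.803 m³/s × 77.1 g/m³ = 370.3 g/s.
= 370.3 g/s × 31.56 = 1.169e+04 t/yr.

11700 t/yr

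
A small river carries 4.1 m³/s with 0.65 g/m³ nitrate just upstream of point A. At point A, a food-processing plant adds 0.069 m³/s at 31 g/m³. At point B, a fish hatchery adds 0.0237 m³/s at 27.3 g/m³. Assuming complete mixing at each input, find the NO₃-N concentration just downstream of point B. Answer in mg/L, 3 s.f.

1.30 mg/L

After input A: C = (4.1·0.65 + 0.069·31) / 4.169 = 1.152 mg/L.
After input B: C = (4.169·1.152 + 0.0237·27.3) / 4.193 = 1.3 mg/L.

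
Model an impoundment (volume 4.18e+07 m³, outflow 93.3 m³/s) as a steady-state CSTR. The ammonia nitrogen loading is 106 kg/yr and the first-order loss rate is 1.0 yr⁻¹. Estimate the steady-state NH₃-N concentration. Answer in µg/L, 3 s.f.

Outflow Q = 93.3 m³/s × 3.156e+07 s/yr = 2.944e+09 m³/yr.
Steady-state CSTR mass balance: W = Q·C + k·V·C, so C = W/(Q + kV).
Q + kV = 2.944e+09 + 1.0·4.18e+07 = 2.986e+09 m³/yr.
C = 106/2.986e+09 = 3.55e-08 kg/m³ = 3.55e-05 mg/L = 0.0355 µg/L.

0.0355 µg/L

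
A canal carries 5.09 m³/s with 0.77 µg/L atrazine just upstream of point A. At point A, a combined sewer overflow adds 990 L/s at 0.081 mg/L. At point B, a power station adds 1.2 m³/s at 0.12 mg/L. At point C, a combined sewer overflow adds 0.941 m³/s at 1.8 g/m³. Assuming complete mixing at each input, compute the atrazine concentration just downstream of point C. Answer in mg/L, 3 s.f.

0.234 mg/L

0.77 µg/L = 0.00077 mg/L.
990 L/s = 0.99 m³/s.
After input A: C = (5.09·0.00077 + 0.99·0.081) / 6.08 = 0.01383 mg/L.
After input B: C = (6.08·0.01383 + 1.2·0.12) / 7.28 = 0.03133 mg/L.
After input C: C = (7.28·0.03133 + 0.941·1.8) / 8.221 = 0.2338 mg/L.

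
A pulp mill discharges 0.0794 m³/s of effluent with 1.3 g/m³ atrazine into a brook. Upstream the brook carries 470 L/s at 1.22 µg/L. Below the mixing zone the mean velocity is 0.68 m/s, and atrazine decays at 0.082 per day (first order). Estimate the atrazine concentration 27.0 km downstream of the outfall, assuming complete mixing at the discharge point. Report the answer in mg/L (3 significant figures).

470 L/s = 0.47 m³/s.
1.22 µg/L = 0.00122 mg/L.
After complete mixing, C₀ = (0.0794·1.3 + 0.47·0.00122) / 0.5494 = 0.1889 mg/L.
Travel time t = 2.7e+04 m / 0.68 m/s = 3.971e+04 s = 0.4596 d.
C = 0.1889·exp(−0.082·0.4596) = 0.1889·0.963 = 0.1819 mg/L.

0.182 mg/L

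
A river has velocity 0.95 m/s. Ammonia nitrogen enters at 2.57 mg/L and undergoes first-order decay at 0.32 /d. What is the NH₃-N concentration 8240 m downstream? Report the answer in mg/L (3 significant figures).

2.49 mg/L

Travel time t = 8240 m / 0.95 m/s = 8240/0.95 = 8674 s = 0.1004 d.
First-order decay: C = 2.57·exp(−0.32·0.1004) = 2.57·0.9684 = 2.489 mg/L.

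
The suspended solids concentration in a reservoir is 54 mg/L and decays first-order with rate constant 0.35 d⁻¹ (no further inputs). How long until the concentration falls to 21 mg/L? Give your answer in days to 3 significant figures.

t = ln(C₀/C)/k = ln(54/21)/0.35 = 0.9445/0.35 = 2.698 d.

2.70 d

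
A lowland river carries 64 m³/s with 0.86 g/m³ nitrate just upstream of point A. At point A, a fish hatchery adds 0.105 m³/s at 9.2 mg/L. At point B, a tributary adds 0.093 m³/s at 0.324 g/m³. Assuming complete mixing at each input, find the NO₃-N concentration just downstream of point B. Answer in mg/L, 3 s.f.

0.873 mg/L

After input A: C = (64·0.86 + 0.105·9.2) / 64.11 = 0.8737 mg/L.
After input B: C = (64.11·0.8737 + 0.093·0.324) / 64.2 = 0.8729 mg/L.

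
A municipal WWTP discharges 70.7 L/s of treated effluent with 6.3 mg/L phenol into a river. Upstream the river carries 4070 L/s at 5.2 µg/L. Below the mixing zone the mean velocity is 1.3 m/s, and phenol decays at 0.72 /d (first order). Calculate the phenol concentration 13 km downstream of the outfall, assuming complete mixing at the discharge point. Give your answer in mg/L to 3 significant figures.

0.104 mg/L

70.7 L/s = 0.0707 m³/s.
4070 L/s = 4.07 m³/s.
5.2 µg/L = 0.0052 mg/L.
After complete mixing, C₀ = (0.0707·6.3 + 4.07·0.0052) / 4.141 = 0.1127 mg/L.
Travel time t = 1.3e+04 m / 1.3 m/s = 1e+04 s = 0.1157 d.
C = 0.1127·exp(−0.72·0.1157) = 0.1127·0.92 = 0.1037 mg/L.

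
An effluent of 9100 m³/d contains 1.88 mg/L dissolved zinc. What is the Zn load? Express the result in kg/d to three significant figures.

17.1 kg/d

9100 m³/d = 0.1053 m³/s.
Mass flux = Q·C = 0.1053 m³/s × 1.88 g/m³ = 0.198 g/s.
= 0.198 g/s × 86.4 = 17.11 kg/d.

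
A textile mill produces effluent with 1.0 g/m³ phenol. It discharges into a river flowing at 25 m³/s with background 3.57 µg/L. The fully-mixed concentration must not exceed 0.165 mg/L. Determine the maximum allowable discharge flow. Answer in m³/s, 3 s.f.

3.57 µg/L = 0.00357 mg/L.
Mass balance at complete mixing: C_std·(Q_w + Q_r) = Q_w·C_e + Q_r·C_b.
Rearranging, Q_w = Q_r·(C_std − C_b)/(C_e − C_std) = 25·(0.165 − 0.00357) / (1 − 0.165) = 4.833 m³/s.

4.83 m³/s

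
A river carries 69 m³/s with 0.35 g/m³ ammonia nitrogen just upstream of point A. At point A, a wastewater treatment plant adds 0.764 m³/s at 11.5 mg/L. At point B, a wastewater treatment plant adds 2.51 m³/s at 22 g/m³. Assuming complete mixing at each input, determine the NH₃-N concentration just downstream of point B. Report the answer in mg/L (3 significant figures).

1.22 mg/L

After input A: C = (69·0.35 + 0.764·11.5) / 69.76 = 0.4721 mg/L.
After input B: C = (69.76·0.4721 + 2.51·22) / 72.27 = 1.22 mg/L.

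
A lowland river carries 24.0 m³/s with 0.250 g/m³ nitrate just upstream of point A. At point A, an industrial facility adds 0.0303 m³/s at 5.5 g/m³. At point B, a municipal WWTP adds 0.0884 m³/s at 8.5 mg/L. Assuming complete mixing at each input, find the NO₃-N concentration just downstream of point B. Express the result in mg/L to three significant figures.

0.287 mg/L

After input A: C = (24·0.25 + 0.0303·5.5) / 24.03 = 0.2566 mg/L.
After input B: C = (24.03·0.2566 + 0.0884·8.5) / 24.12 = 0.2868 mg/L.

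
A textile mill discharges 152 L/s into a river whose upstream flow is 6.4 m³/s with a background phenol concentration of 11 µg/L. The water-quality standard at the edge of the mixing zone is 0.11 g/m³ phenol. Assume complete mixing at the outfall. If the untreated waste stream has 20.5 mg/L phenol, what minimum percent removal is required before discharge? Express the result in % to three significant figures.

79.1 %

152 L/s = 0.152 m³/s.
11 µg/L = 0.011 mg/L.
Mass balance: 0.11·6.552 = 0.152·Cₑ + 6.4·0.011.
Cₑ = (0.7207 − 0.0704) / 0.152 = 4.278 mg/L.
Required removal = 1 − 4.278/20.5 = 79.13 %.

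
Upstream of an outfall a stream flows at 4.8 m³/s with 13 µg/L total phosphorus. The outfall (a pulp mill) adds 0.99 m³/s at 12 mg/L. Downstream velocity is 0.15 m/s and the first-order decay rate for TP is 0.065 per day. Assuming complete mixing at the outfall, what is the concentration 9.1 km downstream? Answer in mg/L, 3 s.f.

13 µg/L = 0.013 mg/L.
After complete mixing, C₀ = (0.99·12 + 4.8·0.013) / 5.79 = 2.063 mg/L.
Travel time t = 9100 m / 0.15 m/s = 6.067e+04 s = 0.7022 d.
C = 2.063·exp(−0.065·0.7022) = 2.063·0.9554 = 1.971 mg/L.

1.97 mg/L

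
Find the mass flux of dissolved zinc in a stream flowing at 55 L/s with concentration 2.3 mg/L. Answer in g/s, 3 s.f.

0.127 g/s

55 L/s = 0.055 m³/s.
Mass flux = Q·C = 0.055 m³/s × 2.3 g/m³ = 0.1265 g/s.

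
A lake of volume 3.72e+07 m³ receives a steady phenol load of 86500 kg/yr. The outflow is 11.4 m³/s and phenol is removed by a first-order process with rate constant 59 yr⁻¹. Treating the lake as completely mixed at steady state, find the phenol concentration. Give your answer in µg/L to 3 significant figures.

Outflow Q = 11.4 m³/s × 3.156e+07 s/yr = 3.598e+08 m³/yr.
Steady-state CSTR mass balance: W = Q·C + k·V·C, so C = W/(Q + kV).
Q + kV = 3.598e+08 + 59·3.72e+07 = 2.555e+09 m³/yr.
C = 86500/2.555e+09 = 3.386e-05 kg/m³ = 0.03386 mg/L = 33.86 µg/L.

33.9 µg/L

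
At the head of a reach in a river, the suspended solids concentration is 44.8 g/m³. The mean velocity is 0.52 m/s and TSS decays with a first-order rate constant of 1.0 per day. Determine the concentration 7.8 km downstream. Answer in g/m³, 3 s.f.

Travel time t = 7.8 km / 0.52 m/s = 7800/0.52 = 1.5e+04 s = 0.1736 d.
First-order decay: C = 44.8·exp(−1.0·0.1736) = 44.8·0.8406 = 37.66 g/m³.

37.7 g/m³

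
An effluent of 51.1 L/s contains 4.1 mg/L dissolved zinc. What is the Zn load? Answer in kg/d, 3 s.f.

51.1 L/s = 0.0511 m³/s.
Mass flux = Q·C = 0.0511 m³/s × 4.1 g/m³ = 0.2095 g/s.
= 0.2095 g/s × 86.4 = 18.1 kg/d.

18.1 kg/d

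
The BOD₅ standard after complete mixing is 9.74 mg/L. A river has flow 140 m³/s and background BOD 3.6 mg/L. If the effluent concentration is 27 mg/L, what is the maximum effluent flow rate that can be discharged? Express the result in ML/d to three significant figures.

4300 ML/d

Mass balance at complete mixing: C_std·(Q_w + Q_r) = Q_w·C_e + Q_r·C_b.
Rearranging, Q_w = Q_r·(C_std − C_b)/(C_e − C_std) = 140·(9.74 − 3.6) / (27 − 9.74) = 49.8 m³/s.
= 4303 ML/d.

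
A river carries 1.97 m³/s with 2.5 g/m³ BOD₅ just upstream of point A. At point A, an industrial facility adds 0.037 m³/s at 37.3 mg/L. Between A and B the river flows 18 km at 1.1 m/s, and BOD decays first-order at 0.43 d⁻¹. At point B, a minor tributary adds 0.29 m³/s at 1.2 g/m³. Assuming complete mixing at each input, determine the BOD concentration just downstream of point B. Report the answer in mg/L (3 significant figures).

2.68 mg/L

After input A: C = (1.97·2.5 + 0.037·37.3) / 2.007 = 3.142 mg/L.
Over the 18 km reach to input B (t = 1.636e+04 s = 0.1894 d), decay gives C = 3.142·exp(−0.43·0.1894) = 2.896 mg/L.
After input B: C = (2.007·2.896 + 0.29·1.2) / 2.297 = 2.682 mg/L.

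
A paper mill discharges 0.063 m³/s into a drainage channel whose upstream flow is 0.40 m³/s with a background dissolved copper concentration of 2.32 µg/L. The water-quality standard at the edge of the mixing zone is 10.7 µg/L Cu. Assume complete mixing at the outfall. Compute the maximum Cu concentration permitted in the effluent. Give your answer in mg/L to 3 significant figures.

0.0639 mg/L

2.32 µg/L = 0.00232 mg/L.
10.7 µg/L = 0.0107 mg/L.
Mass balance: 0.0107·0.463 = 0.063·Cₑ + 0.4·0.00232.
Cₑ = (0.004954 − 0.000928) / 0.063 = 0.06391 mg/L.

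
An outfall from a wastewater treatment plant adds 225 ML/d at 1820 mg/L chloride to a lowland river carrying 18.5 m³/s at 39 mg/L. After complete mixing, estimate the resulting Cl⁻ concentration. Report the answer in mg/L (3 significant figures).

259 mg/L

225 ML/d = 2.604 m³/s.
Flow-weighted mixing gives C = (2.604·1820 + 18.5·39) / (2.604 + 18.5) = 5461/21.1 = 258.8 mg/L.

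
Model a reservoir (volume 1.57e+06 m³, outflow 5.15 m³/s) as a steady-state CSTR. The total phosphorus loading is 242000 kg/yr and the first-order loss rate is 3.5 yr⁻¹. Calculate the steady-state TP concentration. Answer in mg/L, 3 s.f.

Outflow Q = 5.15 m³/s × 3.156e+07 s/yr = 1.625e+08 m³/yr.
Steady-state CSTR mass balance: W = Q·C + k·V·C, so C = W/(Q + kV).
Q + kV = 1.625e+08 + 3.5·1.57e+06 = 1.68e+08 m³/yr.
C = 242000/1.68e+08 = 0.00144 kg/m³ = 1.44 mg/L.

1.44 mg/L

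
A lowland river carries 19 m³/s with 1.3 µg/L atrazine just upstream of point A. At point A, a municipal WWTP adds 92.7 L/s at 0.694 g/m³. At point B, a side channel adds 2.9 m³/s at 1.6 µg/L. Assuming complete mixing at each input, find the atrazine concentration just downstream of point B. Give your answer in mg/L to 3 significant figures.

0.00426 mg/L

1.3 µg/L = 0.0013 mg/L.
92.7 L/s = 0.0927 m³/s.
After input A: C = (19·0.0013 + 0.0927·0.694) / 19.09 = 0.004663 mg/L.
1.6 µg/L = 0.0016 mg/L.
After input B: C = (19.09·0.004663 + 2.9·0.0016) / 21.99 = 0.004259 mg/L.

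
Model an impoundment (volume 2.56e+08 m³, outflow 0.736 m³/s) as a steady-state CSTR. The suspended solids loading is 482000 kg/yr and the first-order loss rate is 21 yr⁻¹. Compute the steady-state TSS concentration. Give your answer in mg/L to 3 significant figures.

0.0893 mg/L

Outflow Q = 0.736 m³/s × 3.156e+07 s/yr = 2.323e+07 m³/yr.
Steady-state CSTR mass balance: W = Q·C + k·V·C, so C = W/(Q + kV).
Q + kV = 2.323e+07 + 21·2.56e+08 = 5.399e+09 m³/yr.
C = 482000/5.399e+09 = 8.927e-05 kg/m³ = 0.08927 mg/L.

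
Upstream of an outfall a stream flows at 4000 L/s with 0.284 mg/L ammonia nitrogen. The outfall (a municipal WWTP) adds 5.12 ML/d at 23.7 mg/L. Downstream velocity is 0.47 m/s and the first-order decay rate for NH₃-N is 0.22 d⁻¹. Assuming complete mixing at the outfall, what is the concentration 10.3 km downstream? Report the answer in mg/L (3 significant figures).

0.592 mg/L

5.12 ML/d = 0.05926 m³/s.
4000 L/s = 4 m³/s.
After complete mixing, C₀ = (0.05926·23.7 + 4·0.284) / 4.059 = 0.6258 mg/L.
Travel time t = 1.03e+04 m / 0.47 m/s = 2.191e+04 s = 0.2536 d.
C = 0.6258·exp(−0.22·0.2536) = 0.6258·0.9457 = 0.5919 mg/L.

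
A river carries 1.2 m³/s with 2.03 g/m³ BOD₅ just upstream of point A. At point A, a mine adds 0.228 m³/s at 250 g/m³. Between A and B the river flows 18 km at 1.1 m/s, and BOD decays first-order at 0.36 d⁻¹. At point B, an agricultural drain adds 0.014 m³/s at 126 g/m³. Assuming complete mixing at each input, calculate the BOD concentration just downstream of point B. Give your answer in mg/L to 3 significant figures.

39.7 mg/L

After input A: C = (1.2·2.03 + 0.228·250) / 1.428 = 41.62 mg/L.
Over the 18 km reach to input B (t = 1.636e+04 s = 0.1894 d), decay gives C = 41.62·exp(−0.36·0.1894) = 38.88 mg/L.
After input B: C = (1.428·38.88 + 0.014·126) / 1.442 = 39.72 mg/L.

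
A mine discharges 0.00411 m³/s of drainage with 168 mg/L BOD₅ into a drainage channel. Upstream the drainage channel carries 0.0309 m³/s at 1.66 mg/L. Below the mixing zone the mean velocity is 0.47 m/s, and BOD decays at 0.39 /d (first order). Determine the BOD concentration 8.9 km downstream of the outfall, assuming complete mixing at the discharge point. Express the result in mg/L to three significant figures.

19.5 mg/L

After complete mixing, C₀ = (0.00411·168 + 0.0309·1.66) / 0.03501 = 21.19 mg/L.
Travel time t = 8900 m / 0.47 m/s = 1.894e+04 s = 0.2192 d.
C = 21.19·exp(−0.39·0.2192) = 21.19·0.9181 = 19.45 mg/L.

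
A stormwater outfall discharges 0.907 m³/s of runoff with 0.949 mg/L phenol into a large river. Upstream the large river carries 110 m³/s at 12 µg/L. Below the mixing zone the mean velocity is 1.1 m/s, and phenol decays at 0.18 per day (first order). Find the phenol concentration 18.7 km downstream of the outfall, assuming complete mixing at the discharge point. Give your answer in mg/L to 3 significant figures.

12 µg/L = 0.012 mg/L.
After complete mixing, C₀ = (0.907·0.949 + 110·0.012) / 110.9 = 0.01966 mg/L.
Travel time t = 1.87e+04 m / 1.1 m/s = 1.7e+04 s = 0.1968 d.
C = 0.01966·exp(−0.18·0.1968) = 0.01966·0.9652 = 0.01898 mg/L.

0.0190 mg/L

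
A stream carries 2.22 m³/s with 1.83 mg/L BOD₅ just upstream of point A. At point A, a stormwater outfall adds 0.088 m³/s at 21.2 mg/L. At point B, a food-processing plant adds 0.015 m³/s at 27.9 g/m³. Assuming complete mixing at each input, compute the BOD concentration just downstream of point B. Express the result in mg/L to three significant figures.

After input A: C = (2.22·1.83 + 0.088·21.2) / 2.308 = 2.569 mg/L.
After input B: C = (2.308·2.569 + 0.015·27.9) / 2.323 = 2.732 mg/L.

2.73 mg/L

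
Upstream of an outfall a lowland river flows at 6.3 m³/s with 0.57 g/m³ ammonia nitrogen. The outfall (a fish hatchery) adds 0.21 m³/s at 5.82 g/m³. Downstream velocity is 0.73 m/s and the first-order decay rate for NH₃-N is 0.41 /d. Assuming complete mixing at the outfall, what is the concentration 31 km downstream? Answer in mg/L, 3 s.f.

0.604 mg/L

After complete mixing, C₀ = (0.21·5.82 + 6.3·0.57) / 6.51 = 0.7394 mg/L.
Travel time t = 3.1e+04 m / 0.73 m/s = 4.247e+04 s = 0.4915 d.
C = 0.7394·exp(−0.41·0.4915) = 0.7394·0.8175 = 0.6044 mg/L.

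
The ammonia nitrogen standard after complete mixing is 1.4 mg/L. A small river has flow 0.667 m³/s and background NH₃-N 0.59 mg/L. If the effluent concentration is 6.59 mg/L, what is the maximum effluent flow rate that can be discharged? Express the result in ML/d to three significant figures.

Mass balance at complete mixing: C_std·(Q_w + Q_r) = Q_w·C_e + Q_r·C_b.
Rearranging, Q_w = Q_r·(C_std − C_b)/(C_e − C_std) = 0.667·(1.4 − 0.59) / (6.59 − 1.4) = 0.1041 m³/s.
= 8.994 ML/d.

8.99 ML/d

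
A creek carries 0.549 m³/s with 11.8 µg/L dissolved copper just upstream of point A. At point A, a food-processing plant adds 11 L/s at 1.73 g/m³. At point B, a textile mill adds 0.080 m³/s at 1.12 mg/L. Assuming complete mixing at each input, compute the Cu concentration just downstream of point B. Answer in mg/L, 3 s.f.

0.180 mg/L

11.8 µg/L = 0.0118 mg/L.
11 L/s = 0.011 m³/s.
After input A: C = (0.549·0.0118 + 0.011·1.73) / 0.56 = 0.04555 mg/L.
After input B: C = (0.56·0.04555 + 0.08·1.12) / 0.64 = 0.1799 mg/L.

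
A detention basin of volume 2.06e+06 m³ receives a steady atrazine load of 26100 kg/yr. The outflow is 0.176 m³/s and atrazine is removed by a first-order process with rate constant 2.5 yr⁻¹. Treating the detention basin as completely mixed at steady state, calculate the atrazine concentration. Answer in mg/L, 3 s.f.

Outflow Q = 0.176 m³/s × 3.156e+07 s/yr = 5.554e+06 m³/yr.
Steady-state CSTR mass balance: W = Q·C + k·V·C, so C = W/(Q + kV).
Q + kV = 5.554e+06 + 2.5·2.06e+06 = 1.07e+07 m³/yr.
C = 26100/1.07e+07 = 0.002438 kg/m³ = 2.438 mg/L.

2.44 mg/L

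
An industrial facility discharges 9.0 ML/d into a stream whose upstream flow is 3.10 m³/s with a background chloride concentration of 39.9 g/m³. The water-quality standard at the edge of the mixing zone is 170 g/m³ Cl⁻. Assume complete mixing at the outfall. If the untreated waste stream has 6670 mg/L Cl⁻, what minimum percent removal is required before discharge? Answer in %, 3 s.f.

39.4 %

9.0 ML/d = 0.1042 m³/s.
Mass balance: 170·3.204 = 0.1042·Cₑ + 3.1·39.9.
Cₑ = (544.7 − 123.7) / 0.1042 = 4042 mg/L.
Required removal = 1 − 4042/6670 = 39.4 %.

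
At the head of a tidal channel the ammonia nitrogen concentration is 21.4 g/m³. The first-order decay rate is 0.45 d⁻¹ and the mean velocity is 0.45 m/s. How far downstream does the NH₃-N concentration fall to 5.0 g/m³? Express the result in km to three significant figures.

126 km

From C = C₀·e^(−kt), t = ln(C₀/C)/k = ln(21.4/5.0)/0.45 = 1.454/0.45 = 3.231 d.
Distance = v·t = 0.45 m/s × 2.792e+05 s = 1.256e+05 m = 125.6 km.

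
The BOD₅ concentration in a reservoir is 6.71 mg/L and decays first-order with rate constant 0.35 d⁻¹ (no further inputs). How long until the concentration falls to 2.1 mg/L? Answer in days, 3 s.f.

t = ln(C₀/C)/k = ln(6.71/2.1)/0.35 = 1.162/0.35 = 3.319 d.

3.32 d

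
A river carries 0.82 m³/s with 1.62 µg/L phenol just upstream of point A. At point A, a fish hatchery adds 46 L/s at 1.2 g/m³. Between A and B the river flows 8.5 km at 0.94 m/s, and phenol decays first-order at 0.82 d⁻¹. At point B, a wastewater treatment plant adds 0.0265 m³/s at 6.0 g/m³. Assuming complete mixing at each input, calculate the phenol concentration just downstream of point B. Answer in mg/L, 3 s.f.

1.62 µg/L = 0.00162 mg/L.
46 L/s = 0.046 m³/s.
After input A: C = (0.82·0.00162 + 0.046·1.2) / 0.866 = 0.06528 mg/L.
Over the 8.5 km reach to input B (t = 9043 s = 0.1047 d), decay gives C = 0.06528·exp(−0.82·0.1047) = 0.05991 mg/L.
After input B: C = (0.866·0.05991 + 0.0265·6) / 0.8925 = 0.2363 mg/L.

0.236 mg/L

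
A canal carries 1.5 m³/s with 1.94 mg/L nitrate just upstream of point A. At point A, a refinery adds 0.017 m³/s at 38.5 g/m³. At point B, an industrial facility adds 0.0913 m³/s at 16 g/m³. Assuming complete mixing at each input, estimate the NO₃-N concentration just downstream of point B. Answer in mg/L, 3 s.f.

3.12 mg/L

After input A: C = (1.5·1.94 + 0.017·38.5) / 1.517 = 2.35 mg/L.
After input B: C = (1.517·2.35 + 0.0913·16) / 1.608 = 3.125 mg/L.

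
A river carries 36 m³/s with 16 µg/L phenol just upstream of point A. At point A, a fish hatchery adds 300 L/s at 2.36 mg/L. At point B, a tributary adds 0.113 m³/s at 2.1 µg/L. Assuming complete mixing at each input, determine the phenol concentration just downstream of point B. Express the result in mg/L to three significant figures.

0.0353 mg/L

16 µg/L = 0.016 mg/L.
300 L/s = 0.3 m³/s.
After input A: C = (36·0.016 + 0.3·2.36) / 36.3 = 0.03537 mg/L.
2.1 µg/L = 0.0021 mg/L.
After input B: C = (36.3·0.03537 + 0.113·0.0021) / 36.41 = 0.03527 mg/L.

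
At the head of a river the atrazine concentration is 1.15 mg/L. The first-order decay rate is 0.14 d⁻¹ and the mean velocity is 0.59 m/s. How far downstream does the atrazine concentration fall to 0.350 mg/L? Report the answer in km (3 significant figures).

From C = C₀·e^(−kt), t = ln(C₀/C)/k = ln(1.15/0.350)/0.14 = 1.19/0.14 = 8.497 d.
Distance = v·t = 0.59 m/s × 7.341e+05 s = 4.331e+05 m = 433.1 km.

433 km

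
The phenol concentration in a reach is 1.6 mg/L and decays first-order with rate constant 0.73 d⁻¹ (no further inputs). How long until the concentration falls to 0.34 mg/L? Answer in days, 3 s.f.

t = ln(C₀/C)/k = ln(1.6/0.34)/0.73 = 1.549/0.73 = 2.122 d.

2.12 d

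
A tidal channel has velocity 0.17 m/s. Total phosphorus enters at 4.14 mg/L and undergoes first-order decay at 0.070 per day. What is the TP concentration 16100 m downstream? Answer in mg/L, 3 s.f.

3.83 mg/L

Travel time t = 16100 m / 0.17 m/s = 1.61e+04/0.17 = 9.471e+04 s = 1.096 d.
First-order decay: C = 4.14·exp(−0.070·1.096) = 4.14·0.9261 = 3.834 mg/L.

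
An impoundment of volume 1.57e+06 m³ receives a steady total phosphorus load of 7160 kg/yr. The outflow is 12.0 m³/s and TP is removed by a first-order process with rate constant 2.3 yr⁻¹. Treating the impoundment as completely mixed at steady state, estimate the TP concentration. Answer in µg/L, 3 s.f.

Outflow Q = 12.0 m³/s × 3.156e+07 s/yr = 3.787e+08 m³/yr.
Steady-state CSTR mass balance: W = Q·C + k·V·C, so C = W/(Q + kV).
Q + kV = 3.787e+08 + 2.3·1.57e+06 = 3.823e+08 m³/yr.
C = 7160/3.823e+08 = 1.873e-05 kg/m³ = 0.01873 mg/L = 18.73 µg/L.

18.7 µg/L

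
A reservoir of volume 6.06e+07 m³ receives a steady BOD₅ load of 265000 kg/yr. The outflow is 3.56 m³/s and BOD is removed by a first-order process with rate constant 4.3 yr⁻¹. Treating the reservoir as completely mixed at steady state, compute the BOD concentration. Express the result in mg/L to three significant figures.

0.711 mg/L

Outflow Q = 3.56 m³/s × 3.156e+07 s/yr = 1.123e+08 m³/yr.
Steady-state CSTR mass balance: W = Q·C + k·V·C, so C = W/(Q + kV).
Q + kV = 1.123e+08 + 4.3·6.06e+07 = 3.729e+08 m³/yr.
C = 265000/3.729e+08 = 0.0007106 kg/m³ = 0.7106 mg/L.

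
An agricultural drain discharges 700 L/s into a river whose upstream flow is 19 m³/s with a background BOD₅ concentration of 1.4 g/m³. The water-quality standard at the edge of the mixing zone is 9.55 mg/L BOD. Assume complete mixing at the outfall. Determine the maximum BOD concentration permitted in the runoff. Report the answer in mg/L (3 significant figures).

231 mg/L

700 L/s = 0.7 m³/s.
Mass balance: 9.55·19.7 = 0.7·Cₑ + 19·1.4.
Cₑ = (188.1 − 26.6) / 0.7 = 230.8 mg/L.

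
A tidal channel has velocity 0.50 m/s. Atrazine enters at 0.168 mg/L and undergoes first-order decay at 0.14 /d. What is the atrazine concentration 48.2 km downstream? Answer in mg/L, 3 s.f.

0.144 mg/L

Travel time t = 48.2 km / 0.50 m/s = 4.82e+04/0.50 = 9.64e+04 s = 1.116 d.
First-order decay: C = 0.168·exp(−0.14·1.116) = 0.168·0.8554 = 0.1437 mg/L.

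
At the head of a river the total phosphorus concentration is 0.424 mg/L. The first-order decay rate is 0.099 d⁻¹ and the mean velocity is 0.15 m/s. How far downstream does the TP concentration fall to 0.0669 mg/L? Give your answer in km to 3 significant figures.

From C = C₀·e^(−kt), t = ln(C₀/C)/k = ln(0.424/0.0669)/0.099 = 1.847/0.099 = 18.65 d.
Distance = v·t = 0.15 m/s × 1.612e+06 s = 2.417e+05 m = 241.7 km.

242 km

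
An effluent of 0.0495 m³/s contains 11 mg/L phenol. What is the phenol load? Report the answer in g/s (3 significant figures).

Mass flux = Q·C = 0.0495 m³/s × 11 g/m³ = 0.5445 g/s.

0.544 g/s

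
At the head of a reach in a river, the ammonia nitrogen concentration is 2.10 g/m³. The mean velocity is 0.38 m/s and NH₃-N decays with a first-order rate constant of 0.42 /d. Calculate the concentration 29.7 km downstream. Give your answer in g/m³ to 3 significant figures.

1.44 g/m³

Travel time t = 29.7 km / 0.38 m/s = 2.97e+04/0.38 = 7.816e+04 s = 0.9046 d.
First-order decay: C = 2.10·exp(−0.42·0.9046) = 2.10·0.6839 = 1.436 g/m³.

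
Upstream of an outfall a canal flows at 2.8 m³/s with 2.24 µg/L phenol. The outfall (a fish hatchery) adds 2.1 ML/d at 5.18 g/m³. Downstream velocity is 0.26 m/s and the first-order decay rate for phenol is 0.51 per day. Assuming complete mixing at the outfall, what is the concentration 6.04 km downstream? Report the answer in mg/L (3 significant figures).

2.1 ML/d = 0.02431 m³/s.
2.24 µg/L = 0.00224 mg/L.
After complete mixing, C₀ = (0.02431·5.18 + 2.8·0.00224) / 2.824 = 0.0468 mg/L.
Travel time t = 6040 m / 0.26 m/s = 2.323e+04 s = 0.2689 d.
C = 0.0468·exp(−0.51·0.2689) = 0.0468·0.8719 = 0.0408 mg/L.

0.0408 mg/L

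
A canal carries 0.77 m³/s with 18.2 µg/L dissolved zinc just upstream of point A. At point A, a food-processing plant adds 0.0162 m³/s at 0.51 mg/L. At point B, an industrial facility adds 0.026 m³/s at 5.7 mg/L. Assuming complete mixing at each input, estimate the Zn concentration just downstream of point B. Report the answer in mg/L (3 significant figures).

0.210 mg/L

18.2 µg/L = 0.0182 mg/L.
After input A: C = (0.77·0.0182 + 0.0162·0.51) / 0.7862 = 0.02833 mg/L.
After input B: C = (0.7862·0.02833 + 0.026·5.7) / 0.8122 = 0.2099 mg/L.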